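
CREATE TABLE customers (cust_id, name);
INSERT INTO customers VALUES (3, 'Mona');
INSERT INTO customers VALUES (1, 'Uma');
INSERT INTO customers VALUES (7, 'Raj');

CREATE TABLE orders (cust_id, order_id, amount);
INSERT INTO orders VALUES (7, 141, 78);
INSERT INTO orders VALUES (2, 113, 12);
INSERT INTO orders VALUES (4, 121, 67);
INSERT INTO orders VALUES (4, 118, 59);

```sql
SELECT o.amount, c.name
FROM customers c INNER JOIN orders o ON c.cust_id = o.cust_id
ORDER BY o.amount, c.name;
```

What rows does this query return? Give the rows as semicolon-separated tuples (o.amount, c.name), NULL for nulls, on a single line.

(78, Raj)

INNER JOIN keeps only pairs where the ON condition holds.
Matching on c.cust_id = o.cust_id.
Matched pairs: 1.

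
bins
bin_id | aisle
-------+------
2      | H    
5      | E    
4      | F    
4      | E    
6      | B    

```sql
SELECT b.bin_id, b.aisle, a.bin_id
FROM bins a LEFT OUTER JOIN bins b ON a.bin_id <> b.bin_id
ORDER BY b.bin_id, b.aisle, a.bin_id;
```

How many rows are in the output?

18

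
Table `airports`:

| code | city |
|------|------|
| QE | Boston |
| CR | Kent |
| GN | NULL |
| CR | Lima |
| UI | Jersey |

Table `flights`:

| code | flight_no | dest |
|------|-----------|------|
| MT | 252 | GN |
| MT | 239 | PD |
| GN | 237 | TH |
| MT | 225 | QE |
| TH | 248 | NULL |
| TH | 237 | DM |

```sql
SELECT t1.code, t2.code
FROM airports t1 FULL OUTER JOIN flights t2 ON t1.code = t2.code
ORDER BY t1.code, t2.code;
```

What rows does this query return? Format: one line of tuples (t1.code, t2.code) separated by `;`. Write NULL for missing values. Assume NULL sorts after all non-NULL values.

(CR, NULL); (CR, NULL); (GN, GN); (QE, NULL); (UI, NULL); (NULL, MT); (NULL, MT); (NULL, MT); (NULL, TH); (NULL, TH)

FULL OUTER JOIN keeps every row from both sides; unmatched rows get NULL for the other side's columns.
Matching on t1.code = t2.code.
- t1[0] code=QE → no match; kept with NULLs on the t2 side.
- t1[1] code=CR → no match; kept with NULLs on the t2 side.
- t1[2] code=GN → 1 match(es) in t2 → 1 row(s).
- t1[3] code=CR → no match; kept with NULLs on the t2 side.
- t1[4] code=UI → no match; kept with NULLs on the t2 side.
- 5 row(s) from t2 found no t1 partner → padded with NULL.
After projecting and ordering:
t1.code | t2.code
CR | NULL
CR | NULL
GN | GN
QE | NULL
UI | NULL
NULL | MT
NULL | MT
NULL | MT
NULL | TH
NULL | TH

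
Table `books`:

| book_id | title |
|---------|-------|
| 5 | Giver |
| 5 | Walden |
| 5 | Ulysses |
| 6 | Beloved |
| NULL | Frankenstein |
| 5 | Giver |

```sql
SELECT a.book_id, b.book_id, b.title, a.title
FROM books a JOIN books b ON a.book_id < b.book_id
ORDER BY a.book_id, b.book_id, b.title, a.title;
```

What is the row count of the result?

INNER JOIN keeps only pairs where the ON condition holds.
Matching on a.book_id < b.book_id. A NULL in a compared column never satisfies the condition.
Matched pairs: 4.
Total: 4 rows.

4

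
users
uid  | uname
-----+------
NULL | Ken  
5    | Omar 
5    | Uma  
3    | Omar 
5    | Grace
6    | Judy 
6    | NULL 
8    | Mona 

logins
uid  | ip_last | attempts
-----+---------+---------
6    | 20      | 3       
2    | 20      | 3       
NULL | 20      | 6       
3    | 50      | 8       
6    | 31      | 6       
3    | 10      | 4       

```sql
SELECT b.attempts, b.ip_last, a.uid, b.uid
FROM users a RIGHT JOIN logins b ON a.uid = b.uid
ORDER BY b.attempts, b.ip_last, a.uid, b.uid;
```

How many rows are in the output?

8

RIGHT JOIN keeps every row from `logins`; unmatched rows get NULL for `users`'s columns.
Matching on a.uid = b.uid. A NULL in a compared column never satisfies the condition.
Matched pairs: 6; unmatched b rows kept: 2.
Total: 6 matched + 2 padded = 8 rows.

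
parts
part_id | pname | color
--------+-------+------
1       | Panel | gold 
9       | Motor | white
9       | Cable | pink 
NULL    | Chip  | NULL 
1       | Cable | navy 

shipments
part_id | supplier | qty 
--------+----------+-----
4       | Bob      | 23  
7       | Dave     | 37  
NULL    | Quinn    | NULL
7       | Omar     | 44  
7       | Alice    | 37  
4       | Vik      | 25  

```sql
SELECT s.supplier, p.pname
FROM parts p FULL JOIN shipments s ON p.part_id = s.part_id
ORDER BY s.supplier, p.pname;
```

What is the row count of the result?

11

FULL OUTER JOIN keeps every row from both sides; unmatched rows get NULL for the other side's columns.
Matching on p.part_id = s.part_id. A NULL in a compared column never satisfies the condition.
- p (part_id=1) has no partner → padded with NULL.
- p (part_id=9) has no partner → padded with NULL.
- p (part_id=9) has no partner → padded with NULL.
- p (part_id=NULL) has no partner → padded with NULL.
- p (part_id=1) has no partner → padded with NULL.
- 6 row(s) from s found no p partner → padded with NULL.
Total: 0 matched + 11 padded = 11 rows.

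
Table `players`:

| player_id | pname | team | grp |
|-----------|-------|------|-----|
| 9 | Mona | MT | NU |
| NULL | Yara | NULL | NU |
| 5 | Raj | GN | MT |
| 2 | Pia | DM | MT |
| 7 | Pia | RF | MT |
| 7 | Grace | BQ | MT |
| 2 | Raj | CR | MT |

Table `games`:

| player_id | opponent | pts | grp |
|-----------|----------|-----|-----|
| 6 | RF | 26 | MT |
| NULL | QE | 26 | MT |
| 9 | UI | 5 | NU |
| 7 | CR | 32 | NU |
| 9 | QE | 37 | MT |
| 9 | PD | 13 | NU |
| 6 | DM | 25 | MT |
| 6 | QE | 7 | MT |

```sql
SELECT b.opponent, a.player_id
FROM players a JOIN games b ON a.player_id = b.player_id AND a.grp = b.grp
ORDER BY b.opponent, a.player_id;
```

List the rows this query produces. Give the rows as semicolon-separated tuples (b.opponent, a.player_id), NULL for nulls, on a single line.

(PD, 9); (UI, 9)

INNER JOIN keeps only pairs where the ON condition holds.
Matching on a.player_id = b.player_id AND a.grp = b.grp. A NULL in a compared column never satisfies the condition.
Matched pairs: 2.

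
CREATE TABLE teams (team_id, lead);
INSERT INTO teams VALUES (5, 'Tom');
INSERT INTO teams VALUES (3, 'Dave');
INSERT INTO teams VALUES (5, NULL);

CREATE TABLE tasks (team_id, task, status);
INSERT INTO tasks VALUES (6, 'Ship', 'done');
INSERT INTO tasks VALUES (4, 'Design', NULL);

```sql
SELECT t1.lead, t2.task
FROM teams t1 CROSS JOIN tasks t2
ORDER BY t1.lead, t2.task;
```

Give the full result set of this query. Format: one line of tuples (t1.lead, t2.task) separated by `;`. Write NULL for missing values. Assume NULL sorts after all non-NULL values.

CROSS JOIN pairs every row of `teams` with every row of `tasks`: 3 × 2 = 6 rows.
After projecting and ordering:
t1.lead | t2.task
Dave | Design
Dave | Ship
Tom | Design
Tom | Ship
NULL | Design
NULL | Ship

(Dave, Design); (Dave, Ship); (Tom, Design); (Tom, Ship); (NULL, Design); (NULL, Ship)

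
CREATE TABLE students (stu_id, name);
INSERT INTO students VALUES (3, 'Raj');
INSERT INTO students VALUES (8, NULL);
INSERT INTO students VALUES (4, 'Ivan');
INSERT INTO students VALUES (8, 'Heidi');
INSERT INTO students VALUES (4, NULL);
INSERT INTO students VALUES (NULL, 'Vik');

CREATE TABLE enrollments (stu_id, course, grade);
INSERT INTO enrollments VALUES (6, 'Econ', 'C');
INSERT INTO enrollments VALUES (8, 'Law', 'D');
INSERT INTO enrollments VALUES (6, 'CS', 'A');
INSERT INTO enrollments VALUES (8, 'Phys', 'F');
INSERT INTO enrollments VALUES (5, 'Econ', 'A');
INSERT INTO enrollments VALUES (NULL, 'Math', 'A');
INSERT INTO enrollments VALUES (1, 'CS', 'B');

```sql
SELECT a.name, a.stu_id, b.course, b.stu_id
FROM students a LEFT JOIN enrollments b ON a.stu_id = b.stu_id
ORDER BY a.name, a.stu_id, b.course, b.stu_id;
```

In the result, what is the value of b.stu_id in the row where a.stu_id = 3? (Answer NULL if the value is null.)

LEFT JOIN keeps every row from `students`; unmatched rows get NULL for `enrollments`'s columns.
Matching on a.stu_id = b.stu_id. A NULL in a compared column never satisfies the condition.
Matched pairs: 4; unmatched a rows kept: 4.

NULL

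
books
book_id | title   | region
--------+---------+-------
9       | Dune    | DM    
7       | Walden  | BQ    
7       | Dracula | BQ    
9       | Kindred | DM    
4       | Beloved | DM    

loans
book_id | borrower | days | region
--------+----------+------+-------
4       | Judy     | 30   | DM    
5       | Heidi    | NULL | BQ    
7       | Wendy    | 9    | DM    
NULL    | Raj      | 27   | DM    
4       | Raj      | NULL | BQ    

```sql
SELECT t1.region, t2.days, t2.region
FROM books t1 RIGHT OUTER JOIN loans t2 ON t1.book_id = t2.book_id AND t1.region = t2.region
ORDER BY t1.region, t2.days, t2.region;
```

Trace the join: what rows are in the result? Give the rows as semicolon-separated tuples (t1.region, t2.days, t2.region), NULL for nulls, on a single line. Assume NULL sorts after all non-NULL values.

(DM, 30, DM); (NULL, 9, DM); (NULL, 27, DM); (NULL, NULL, BQ); (NULL, NULL, BQ)

RIGHT JOIN keeps every row from `loans`; unmatched rows get NULL for `books`'s columns.
Matching on t1.book_id = t2.book_id AND t1.region = t2.region. A NULL in a compared column never satisfies the condition.
Matched pairs: 1; unmatched t2 rows kept: 4.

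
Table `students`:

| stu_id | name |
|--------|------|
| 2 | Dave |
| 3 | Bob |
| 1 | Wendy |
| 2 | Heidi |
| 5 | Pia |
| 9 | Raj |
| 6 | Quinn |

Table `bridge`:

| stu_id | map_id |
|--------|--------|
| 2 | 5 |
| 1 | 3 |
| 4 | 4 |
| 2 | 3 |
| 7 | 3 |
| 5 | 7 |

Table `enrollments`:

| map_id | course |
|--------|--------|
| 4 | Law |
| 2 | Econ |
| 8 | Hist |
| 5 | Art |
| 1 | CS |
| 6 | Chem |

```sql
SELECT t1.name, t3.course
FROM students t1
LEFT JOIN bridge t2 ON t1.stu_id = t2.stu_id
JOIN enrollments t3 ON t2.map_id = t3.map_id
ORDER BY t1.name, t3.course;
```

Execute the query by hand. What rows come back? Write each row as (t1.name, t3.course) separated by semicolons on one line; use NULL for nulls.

Joins associate left-to-right: students LEFT JOIN bridge on stu_id gives 9 intermediate row(s).
Then INNER JOIN `enrollments t3` on map_id: keep only rows whose t2.map_id appears in t3.

(Dave, Art); (Heidi, Art)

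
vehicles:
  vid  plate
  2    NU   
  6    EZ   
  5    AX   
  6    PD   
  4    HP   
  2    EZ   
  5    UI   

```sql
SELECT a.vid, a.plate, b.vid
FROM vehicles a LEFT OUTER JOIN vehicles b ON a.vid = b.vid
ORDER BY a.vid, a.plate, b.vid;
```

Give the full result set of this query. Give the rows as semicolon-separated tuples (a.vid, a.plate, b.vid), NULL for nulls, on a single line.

(2, EZ, 2); (2, EZ, 2); (2, NU, 2); (2, NU, 2); (4, HP, 4); (5, AX, 5); (5, AX, 5); (5, UI, 5); (5, UI, 5); (6, EZ, 6); (6, EZ, 6); (6, PD, 6); (6, PD, 6)

LEFT JOIN keeps every row from `vehicles a`; unmatched rows get NULL for `vehicles b`'s columns.
Matching on a.vid = b.vid.
Matched pairs: 13; unmatched a rows kept: 0.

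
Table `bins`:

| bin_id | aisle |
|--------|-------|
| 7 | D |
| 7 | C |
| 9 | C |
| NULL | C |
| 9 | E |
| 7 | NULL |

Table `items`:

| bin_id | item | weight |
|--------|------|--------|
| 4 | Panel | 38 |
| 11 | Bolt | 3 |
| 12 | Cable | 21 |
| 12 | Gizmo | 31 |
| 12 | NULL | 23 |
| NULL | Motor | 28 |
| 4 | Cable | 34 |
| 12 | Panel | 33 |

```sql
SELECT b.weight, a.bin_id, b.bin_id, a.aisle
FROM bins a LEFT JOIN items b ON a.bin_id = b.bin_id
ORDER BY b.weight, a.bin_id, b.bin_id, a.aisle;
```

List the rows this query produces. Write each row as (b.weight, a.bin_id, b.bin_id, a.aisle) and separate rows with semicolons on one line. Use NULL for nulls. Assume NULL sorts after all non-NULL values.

LEFT JOIN keeps every row from `bins`; unmatched rows get NULL for `items`'s columns.
Matching on a.bin_id = b.bin_id. A NULL in a compared column never satisfies the condition.
- a row (bin_id=7): no match → kept, b columns NULL.
- a row (bin_id=7): no match → kept, b columns NULL.
- a row (bin_id=9): no match → kept, b columns NULL.
- a row (bin_id=NULL): no match → kept, b columns NULL.
- a row (bin_id=9): no match → kept, b columns NULL.
- a row (bin_id=7): no match → kept, b columns NULL.
After projecting and ordering:
b.weight | a.bin_id | b.bin_id | a.aisle
NULL | 7 | NULL | C
NULL | 7 | NULL | D
NULL | 7 | NULL | NULL
NULL | 9 | NULL | C
NULL | 9 | NULL | E
NULL | NULL | NULL | C

(NULL, 7, NULL, C); (NULL, 7, NULL, D); (NULL, 7, NULL, NULL); (NULL, 9, NULL, C); (NULL, 9, NULL, E); (NULL, NULL, NULL, C)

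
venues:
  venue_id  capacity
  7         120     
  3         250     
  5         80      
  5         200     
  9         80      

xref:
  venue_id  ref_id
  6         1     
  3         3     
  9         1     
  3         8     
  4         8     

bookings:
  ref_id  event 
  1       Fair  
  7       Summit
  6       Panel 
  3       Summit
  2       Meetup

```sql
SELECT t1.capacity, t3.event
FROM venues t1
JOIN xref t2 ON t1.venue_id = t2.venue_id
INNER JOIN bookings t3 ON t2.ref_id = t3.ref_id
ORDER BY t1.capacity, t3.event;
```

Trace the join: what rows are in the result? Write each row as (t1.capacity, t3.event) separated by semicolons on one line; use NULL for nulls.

Joins associate left-to-right: venues INNER JOIN xref on venue_id gives 3 intermediate row(s).
Then INNER JOIN `bookings t3` on ref_id: keep only rows whose t2.ref_id appears in t3.

(80, Fair); (250, Summit)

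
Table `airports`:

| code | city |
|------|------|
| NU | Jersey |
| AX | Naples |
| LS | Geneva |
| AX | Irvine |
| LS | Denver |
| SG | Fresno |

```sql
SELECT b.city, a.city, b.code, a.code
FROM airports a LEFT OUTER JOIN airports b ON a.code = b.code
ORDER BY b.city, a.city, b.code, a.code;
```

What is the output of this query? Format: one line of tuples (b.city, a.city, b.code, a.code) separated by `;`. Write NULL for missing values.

LEFT JOIN keeps every row from `airports a`; unmatched rows get NULL for `airports b`'s columns.
Matching on a.code = b.code.
- a row (code=NU): matches 1 b row(s) → 1 output row(s).
- a row (code=AX): matches 2 b row(s) → 2 output row(s).
- a row (code=LS): matches 2 b row(s) → 2 output row(s).
- a row (code=AX): matches 2 b row(s) → 2 output row(s).
- a row (code=LS): matches 2 b row(s) → 2 output row(s).
- a row (code=SG): matches 1 b row(s) → 1 output row(s).
After projecting and ordering:
b.city | a.city | b.code | a.code
Denver | Denver | LS | LS
Denver | Geneva | LS | LS
Fresno | Fresno | SG | SG
Geneva | Denver | LS | LS
Geneva | Geneva | LS | LS
Irvine | Irvine | AX | AX
Irvine | Naples | AX | AX
Jersey | Jersey | NU | NU
Naples | Irvine | AX | AX
Naples | Naples | AX | AX

(Denver, Denver, LS, LS); (Denver, Geneva, LS, LS); (Fresno, Fresno, SG, SG); (Geneva, Denver, LS, LS); (Geneva, Geneva, LS, LS); (Irvine, Irvine, AX, AX); (Irvine, Naples, AX, AX); (Jersey, Jersey, NU, NU); (Naples, Irvine, AX, AX); (Naples, Naples, AX, AX)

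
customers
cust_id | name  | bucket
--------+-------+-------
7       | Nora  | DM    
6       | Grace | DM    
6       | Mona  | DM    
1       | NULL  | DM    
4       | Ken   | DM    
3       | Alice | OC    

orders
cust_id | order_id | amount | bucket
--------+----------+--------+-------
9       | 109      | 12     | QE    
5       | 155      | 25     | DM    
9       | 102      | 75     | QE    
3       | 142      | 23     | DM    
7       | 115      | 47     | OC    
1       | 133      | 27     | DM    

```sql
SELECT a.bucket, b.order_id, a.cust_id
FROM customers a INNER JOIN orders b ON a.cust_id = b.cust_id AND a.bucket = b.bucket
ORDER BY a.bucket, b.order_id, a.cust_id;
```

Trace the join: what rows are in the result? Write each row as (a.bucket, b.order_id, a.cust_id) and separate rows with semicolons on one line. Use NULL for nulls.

INNER JOIN keeps only pairs where the ON condition holds.
Matching on a.cust_id = b.cust_id AND a.bucket = b.bucket.
Matched pairs: 1.

(DM, 133, 1)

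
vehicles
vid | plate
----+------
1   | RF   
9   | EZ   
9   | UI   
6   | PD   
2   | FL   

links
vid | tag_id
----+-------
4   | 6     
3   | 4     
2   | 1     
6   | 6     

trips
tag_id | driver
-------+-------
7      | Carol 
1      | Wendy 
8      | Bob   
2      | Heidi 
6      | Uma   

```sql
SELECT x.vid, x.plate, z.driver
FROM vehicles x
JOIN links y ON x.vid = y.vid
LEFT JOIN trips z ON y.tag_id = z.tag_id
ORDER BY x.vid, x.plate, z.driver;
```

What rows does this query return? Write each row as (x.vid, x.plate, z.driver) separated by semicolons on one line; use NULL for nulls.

Joins associate left-to-right: vehicles INNER JOIN links on vid gives 2 intermediate row(s).
Then LEFT JOIN `trips z` on tag_id: each of those 2 rows is kept; rows whose y.tag_id has no match in z get NULL for z's columns.

(2, FL, Wendy); (6, PD, Uma)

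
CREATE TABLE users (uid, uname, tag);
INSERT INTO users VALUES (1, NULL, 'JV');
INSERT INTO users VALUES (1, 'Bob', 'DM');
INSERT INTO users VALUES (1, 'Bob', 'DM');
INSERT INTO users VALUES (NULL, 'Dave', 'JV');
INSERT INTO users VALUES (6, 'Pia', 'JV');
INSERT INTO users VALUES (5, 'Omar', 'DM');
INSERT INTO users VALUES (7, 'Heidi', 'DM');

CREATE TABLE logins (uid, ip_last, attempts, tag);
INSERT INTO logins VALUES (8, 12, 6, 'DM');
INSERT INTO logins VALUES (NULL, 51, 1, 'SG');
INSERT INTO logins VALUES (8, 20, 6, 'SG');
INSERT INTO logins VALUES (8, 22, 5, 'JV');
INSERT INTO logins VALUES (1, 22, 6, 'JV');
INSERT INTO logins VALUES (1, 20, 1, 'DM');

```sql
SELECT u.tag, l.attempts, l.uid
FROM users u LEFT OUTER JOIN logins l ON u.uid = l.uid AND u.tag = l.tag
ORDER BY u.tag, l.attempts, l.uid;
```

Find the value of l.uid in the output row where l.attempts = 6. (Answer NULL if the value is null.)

1

LEFT JOIN keeps every row from `users`; unmatched rows get NULL for `logins`'s columns.
Matching on u.uid = l.uid AND u.tag = l.tag. A NULL in a compared column never satisfies the condition.
- u[0] uid=1, tag=JV → 1 match(es) in l → 1 row(s).
- u[1] uid=1, tag=DM → 1 match(es) in l → 1 row(s).
- u[2] uid=1, tag=DM → 1 match(es) in l → 1 row(s).
- u[3] uid=NULL, tag=JV → no match; kept with NULLs on the l side.
- u[4] uid=6, tag=JV → no match; kept with NULLs on the l side.
- u[5] uid=5, tag=DM → no match; kept with NULLs on the l side.
- u[6] uid=7, tag=DM → no match; kept with NULLs on the l side.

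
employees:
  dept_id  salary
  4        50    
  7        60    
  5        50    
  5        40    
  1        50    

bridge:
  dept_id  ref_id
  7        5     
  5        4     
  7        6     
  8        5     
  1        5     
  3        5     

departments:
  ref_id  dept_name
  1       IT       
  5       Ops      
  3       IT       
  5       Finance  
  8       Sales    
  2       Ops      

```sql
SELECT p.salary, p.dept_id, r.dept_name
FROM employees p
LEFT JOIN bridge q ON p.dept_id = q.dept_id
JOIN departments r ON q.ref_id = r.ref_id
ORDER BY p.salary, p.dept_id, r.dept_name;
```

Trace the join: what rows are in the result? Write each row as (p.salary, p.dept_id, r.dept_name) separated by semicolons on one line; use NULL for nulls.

Evaluate left to right. First `employees p LEFT JOIN bridge q` on dept_id: 6 row(s).
Then INNER JOIN `departments r` on ref_id: keep only rows whose q.ref_id appears in r.

(50, 1, Finance); (50, 1, Ops); (60, 7, Finance); (60, 7, Ops)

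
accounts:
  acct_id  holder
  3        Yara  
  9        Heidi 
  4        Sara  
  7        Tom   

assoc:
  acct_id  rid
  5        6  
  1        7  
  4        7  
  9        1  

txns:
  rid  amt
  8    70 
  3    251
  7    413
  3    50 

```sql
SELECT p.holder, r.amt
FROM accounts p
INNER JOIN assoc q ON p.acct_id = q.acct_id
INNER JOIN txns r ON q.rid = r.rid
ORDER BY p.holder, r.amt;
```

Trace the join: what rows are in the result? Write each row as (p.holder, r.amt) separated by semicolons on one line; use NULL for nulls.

Evaluate left to right. First `accounts p INNER JOIN assoc q` on acct_id: 2 row(s).
Then INNER JOIN `txns r` on rid: keep only rows whose q.rid appears in r.

(Sara, 413)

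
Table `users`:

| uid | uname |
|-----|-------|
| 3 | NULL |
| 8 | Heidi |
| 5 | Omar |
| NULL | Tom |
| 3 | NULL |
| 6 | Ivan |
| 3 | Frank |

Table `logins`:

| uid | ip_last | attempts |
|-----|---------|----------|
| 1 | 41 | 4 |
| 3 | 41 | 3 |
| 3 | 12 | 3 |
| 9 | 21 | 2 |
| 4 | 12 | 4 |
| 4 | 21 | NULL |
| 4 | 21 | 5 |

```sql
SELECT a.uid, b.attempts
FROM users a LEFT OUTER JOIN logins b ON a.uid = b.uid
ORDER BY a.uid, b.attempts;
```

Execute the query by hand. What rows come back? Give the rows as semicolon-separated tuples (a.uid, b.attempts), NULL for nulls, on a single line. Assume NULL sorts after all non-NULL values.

LEFT JOIN keeps every row from `users`; unmatched rows get NULL for `logins`'s columns.
Matching on a.uid = b.uid. A NULL in a compared column never satisfies the condition.
Matched pairs: 6; unmatched a rows kept: 4.

(3, 3); (3, 3); (3, 3); (3, 3); (3, 3); (3, 3); (5, NULL); (6, NULL); (8, NULL); (NULL, NULL)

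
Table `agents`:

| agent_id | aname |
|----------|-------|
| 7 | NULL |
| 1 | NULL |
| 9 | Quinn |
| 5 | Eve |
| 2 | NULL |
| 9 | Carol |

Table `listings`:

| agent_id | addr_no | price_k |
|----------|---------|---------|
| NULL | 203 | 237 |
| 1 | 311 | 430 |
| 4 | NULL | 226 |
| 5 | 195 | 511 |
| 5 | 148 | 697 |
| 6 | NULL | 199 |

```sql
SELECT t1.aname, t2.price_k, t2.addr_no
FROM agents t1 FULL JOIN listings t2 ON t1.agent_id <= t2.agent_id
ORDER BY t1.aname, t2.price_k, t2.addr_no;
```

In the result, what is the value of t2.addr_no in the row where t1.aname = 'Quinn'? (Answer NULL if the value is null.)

NULL

FULL OUTER JOIN keeps every row from both sides; unmatched rows get NULL for the other side's columns.
Matching on t1.agent_id <= t2.agent_id. A NULL in a compared column never satisfies the condition.
Matched pairs: 12; unmatched t1 rows kept: 3; unmatched t2 rows kept: 1.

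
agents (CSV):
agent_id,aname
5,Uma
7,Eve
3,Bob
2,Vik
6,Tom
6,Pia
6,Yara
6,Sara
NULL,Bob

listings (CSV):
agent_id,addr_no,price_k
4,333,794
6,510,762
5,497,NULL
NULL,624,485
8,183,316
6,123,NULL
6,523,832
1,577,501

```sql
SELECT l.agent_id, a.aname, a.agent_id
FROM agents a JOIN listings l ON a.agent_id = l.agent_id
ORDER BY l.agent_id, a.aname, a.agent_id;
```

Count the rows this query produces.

13

INNER JOIN keeps only pairs where the ON condition holds.
Matching on a.agent_id = l.agent_id. A NULL in a compared column never satisfies the condition.
- a (agent_id=5) pairs with 1 row(s) of l.
- a (agent_id=7) has no partner → excluded.
- a (agent_id=3) has no partner → excluded.
- a (agent_id=2) has no partner → excluded.
- a (agent_id=6) pairs with 3 row(s) of l.
- a (agent_id=6) pairs with 3 row(s) of l.
- a (agent_id=6) pairs with 3 row(s) of l.
- a (agent_id=6) pairs with 3 row(s) of l.
- a (agent_id=NULL) has no partner → excluded.
Total: 13 rows.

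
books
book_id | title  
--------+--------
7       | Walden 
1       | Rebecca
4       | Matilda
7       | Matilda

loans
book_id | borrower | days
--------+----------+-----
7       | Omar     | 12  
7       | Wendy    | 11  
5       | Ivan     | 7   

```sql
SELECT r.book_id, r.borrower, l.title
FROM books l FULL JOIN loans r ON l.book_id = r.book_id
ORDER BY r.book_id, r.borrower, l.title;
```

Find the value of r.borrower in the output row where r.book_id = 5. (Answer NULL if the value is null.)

FULL OUTER JOIN keeps every row from both sides; unmatched rows get NULL for the other side's columns.
Matching on l.book_id = r.book_id.
Matched pairs: 4; unmatched l rows kept: 2; unmatched r rows kept: 1.

Ivan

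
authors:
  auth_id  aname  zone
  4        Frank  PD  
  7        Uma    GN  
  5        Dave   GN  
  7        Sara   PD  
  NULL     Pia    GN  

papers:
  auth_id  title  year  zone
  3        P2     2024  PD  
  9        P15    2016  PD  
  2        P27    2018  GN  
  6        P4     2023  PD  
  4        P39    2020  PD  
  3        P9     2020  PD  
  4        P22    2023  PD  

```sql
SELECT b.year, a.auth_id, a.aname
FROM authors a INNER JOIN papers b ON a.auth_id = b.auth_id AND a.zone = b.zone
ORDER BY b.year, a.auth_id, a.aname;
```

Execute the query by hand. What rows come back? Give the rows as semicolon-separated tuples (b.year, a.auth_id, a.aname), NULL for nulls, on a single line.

INNER JOIN keeps only pairs where the ON condition holds.
Matching on a.auth_id = b.auth_id AND a.zone = b.zone. A NULL in a compared column never satisfies the condition.
Matched pairs: 2.

(2020, 4, Frank); (2023, 4, Frank)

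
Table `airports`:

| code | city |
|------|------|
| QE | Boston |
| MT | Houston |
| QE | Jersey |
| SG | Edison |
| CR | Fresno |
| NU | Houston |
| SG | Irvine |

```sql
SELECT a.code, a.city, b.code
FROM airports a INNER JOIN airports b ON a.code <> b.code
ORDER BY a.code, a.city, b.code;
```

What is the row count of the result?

38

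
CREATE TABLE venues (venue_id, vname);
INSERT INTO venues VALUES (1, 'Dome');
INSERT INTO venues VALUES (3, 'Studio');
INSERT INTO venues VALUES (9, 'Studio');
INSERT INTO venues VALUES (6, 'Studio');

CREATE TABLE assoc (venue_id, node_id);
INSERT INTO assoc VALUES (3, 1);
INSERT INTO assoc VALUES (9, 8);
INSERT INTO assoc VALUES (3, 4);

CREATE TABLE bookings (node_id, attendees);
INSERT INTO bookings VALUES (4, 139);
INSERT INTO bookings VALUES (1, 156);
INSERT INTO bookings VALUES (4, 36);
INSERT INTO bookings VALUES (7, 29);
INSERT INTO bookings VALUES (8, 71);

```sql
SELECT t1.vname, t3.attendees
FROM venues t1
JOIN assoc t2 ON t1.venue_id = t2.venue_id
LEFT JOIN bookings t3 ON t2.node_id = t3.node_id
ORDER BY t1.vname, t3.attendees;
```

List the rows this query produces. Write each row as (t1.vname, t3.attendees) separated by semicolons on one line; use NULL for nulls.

(Studio, 36); (Studio, 71); (Studio, 139); (Studio, 156)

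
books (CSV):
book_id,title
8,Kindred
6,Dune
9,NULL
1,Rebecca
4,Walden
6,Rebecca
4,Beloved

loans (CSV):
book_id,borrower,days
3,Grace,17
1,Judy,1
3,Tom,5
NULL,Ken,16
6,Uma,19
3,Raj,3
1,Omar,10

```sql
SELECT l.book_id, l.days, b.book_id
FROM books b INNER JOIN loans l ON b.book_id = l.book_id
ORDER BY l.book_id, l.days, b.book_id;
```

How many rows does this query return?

4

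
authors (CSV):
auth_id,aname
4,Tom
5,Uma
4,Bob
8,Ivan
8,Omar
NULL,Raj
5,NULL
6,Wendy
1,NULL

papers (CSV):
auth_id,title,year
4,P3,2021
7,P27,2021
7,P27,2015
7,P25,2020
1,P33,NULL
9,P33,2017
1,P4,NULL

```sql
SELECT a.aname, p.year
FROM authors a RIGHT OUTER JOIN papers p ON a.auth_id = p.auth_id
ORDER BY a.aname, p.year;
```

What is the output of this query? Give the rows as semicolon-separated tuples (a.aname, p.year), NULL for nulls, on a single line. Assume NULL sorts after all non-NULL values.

RIGHT JOIN keeps every row from `papers`; unmatched rows get NULL for `authors`'s columns.
Matching on a.auth_id = p.auth_id. A NULL in a compared column never satisfies the condition.
- a[0] auth_id=4 → 1 match(es) in p → 1 row(s).
- a[1] auth_id=5 → no match.
- a[2] auth_id=4 → 1 match(es) in p → 1 row(s).
- a[3] auth_id=8 → no match.
- a[4] auth_id=8 → no match.
- a[5] auth_id=NULL → no match.
- a[6] auth_id=5 → no match.
- a[7] auth_id=6 → no match.
- a[8] auth_id=1 → 2 match(es) in p → 2 row(s).
- plus 4 unmatched p row(s), each kept with NULL a columns.
After projecting and ordering:
a.aname | p.year
Bob | 2021
Tom | 2021
NULL | 2015
NULL | 2017
NULL | 2020
NULL | 2021
NULL | NULL
NULL | NULL

(Bob, 2021); (Tom, 2021); (NULL, 2015); (NULL, 2017); (NULL, 2020); (NULL, 2021); (NULL, NULL); (NULL, NULL)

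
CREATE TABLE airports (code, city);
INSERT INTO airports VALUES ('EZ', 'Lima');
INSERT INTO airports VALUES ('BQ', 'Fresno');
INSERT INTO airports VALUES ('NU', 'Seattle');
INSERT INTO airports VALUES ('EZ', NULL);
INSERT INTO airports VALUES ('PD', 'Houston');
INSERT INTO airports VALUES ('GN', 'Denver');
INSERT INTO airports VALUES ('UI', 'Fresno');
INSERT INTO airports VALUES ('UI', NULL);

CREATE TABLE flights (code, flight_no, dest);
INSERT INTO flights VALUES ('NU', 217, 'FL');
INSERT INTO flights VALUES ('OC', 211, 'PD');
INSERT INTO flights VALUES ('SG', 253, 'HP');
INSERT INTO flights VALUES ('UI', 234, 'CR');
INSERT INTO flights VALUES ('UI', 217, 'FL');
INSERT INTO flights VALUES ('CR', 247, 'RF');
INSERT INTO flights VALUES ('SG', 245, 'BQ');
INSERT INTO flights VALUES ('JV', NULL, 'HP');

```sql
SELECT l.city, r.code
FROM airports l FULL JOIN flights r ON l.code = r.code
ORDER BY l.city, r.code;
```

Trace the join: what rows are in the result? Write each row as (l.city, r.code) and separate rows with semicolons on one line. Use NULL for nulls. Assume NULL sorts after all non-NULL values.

(Denver, NULL); (Fresno, UI); (Fresno, UI); (Fresno, NULL); (Houston, NULL); (Lima, NULL); (Seattle, NU); (NULL, CR); (NULL, JV); (NULL, OC); (NULL, SG); (NULL, SG); (NULL, UI); (NULL, UI); (NULL, NULL)

FULL OUTER JOIN keeps every row from both sides; unmatched rows get NULL for the other side's columns.
Matching on l.code = r.code.
Matched pairs: 5; unmatched l rows kept: 5; unmatched r rows kept: 5.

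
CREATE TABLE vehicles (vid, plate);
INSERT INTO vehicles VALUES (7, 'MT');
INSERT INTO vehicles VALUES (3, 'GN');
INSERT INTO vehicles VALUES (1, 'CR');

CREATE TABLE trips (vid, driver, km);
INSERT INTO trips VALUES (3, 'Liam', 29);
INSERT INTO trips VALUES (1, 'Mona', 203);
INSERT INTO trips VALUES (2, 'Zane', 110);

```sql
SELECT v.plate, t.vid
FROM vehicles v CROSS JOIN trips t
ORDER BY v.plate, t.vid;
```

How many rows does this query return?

9

CROSS JOIN pairs every row of `vehicles` with every row of `trips`: 3 × 3 = 9 rows.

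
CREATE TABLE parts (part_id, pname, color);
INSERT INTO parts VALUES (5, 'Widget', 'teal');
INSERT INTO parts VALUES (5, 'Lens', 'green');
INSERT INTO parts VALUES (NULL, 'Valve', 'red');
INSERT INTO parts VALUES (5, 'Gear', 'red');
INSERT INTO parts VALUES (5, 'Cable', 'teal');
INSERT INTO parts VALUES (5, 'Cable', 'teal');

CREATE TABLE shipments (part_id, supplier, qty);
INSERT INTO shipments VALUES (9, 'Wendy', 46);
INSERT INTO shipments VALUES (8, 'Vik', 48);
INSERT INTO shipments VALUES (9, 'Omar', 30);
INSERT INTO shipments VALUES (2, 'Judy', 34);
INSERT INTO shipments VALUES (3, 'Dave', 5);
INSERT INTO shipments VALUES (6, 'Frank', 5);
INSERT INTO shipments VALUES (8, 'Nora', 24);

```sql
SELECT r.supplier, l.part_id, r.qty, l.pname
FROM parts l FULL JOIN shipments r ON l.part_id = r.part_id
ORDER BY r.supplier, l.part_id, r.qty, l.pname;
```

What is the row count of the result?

13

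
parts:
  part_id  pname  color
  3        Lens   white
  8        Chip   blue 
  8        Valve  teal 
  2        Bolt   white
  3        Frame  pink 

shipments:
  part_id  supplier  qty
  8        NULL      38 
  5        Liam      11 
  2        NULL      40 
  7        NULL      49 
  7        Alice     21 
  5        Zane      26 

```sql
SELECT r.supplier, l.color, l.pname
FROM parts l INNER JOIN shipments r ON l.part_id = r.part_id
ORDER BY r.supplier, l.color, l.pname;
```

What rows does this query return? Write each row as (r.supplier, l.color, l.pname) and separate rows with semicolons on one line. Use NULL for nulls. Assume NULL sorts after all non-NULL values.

(NULL, blue, Chip); (NULL, teal, Valve); (NULL, white, Bolt)

INNER JOIN keeps only pairs where the ON condition holds.
Matching on l.part_id = r.part_id.
Matched pairs: 3.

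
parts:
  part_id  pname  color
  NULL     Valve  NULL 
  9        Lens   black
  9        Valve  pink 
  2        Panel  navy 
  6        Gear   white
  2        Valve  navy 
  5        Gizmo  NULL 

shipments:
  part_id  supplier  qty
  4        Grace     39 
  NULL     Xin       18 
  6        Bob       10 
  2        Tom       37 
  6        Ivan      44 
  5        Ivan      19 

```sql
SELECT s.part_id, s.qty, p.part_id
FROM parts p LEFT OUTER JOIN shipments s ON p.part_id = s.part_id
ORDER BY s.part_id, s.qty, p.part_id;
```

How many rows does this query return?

LEFT JOIN keeps every row from `parts`; unmatched rows get NULL for `shipments`'s columns.
Matching on p.part_id = s.part_id. A NULL in a compared column never satisfies the condition.
Matched pairs: 5; unmatched p rows kept: 3.
Total: 5 matched + 3 padded = 8 rows.

8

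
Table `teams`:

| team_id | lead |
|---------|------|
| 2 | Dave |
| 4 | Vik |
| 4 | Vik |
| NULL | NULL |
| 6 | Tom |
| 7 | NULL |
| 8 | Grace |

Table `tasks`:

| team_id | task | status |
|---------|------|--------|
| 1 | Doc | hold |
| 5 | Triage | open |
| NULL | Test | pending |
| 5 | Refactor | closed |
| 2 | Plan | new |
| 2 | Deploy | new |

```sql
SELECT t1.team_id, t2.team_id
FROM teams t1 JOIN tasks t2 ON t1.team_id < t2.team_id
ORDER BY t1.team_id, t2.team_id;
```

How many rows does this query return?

6

INNER JOIN keeps only pairs where the ON condition holds.
Matching on t1.team_id < t2.team_id. A NULL in a compared column never satisfies the condition.
- team_id=2: 2 matching t2 row(s), so 2 row(s) emitted.
- team_id=4: 2 matching t2 row(s), so 2 row(s) emitted.
- team_id=4: 2 matching t2 row(s), so 2 row(s) emitted.
- team_id=NULL: no matching t2 row, dropped.
- team_id=6: no matching t2 row, dropped.
- team_id=7: no matching t2 row, dropped.
- team_id=8: no matching t2 row, dropped.
Total: 6 rows.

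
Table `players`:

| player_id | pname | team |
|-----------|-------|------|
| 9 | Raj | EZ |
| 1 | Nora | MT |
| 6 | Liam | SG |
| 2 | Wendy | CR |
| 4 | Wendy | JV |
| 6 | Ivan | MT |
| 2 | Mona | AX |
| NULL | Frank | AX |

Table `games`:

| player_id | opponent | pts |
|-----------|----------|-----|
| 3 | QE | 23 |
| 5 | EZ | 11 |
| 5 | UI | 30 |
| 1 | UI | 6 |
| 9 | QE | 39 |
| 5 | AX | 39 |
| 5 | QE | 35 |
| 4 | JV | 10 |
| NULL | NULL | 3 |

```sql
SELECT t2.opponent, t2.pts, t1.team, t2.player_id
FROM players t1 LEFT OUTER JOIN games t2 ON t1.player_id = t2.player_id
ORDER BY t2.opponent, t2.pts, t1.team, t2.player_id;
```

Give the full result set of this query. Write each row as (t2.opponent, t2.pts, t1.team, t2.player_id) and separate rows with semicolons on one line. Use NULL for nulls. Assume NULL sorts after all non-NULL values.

(JV, 10, JV, 4); (QE, 39, EZ, 9); (UI, 6, MT, 1); (NULL, NULL, AX, NULL); (NULL, NULL, AX, NULL); (NULL, NULL, CR, NULL); (NULL, NULL, MT, NULL); (NULL, NULL, SG, NULL)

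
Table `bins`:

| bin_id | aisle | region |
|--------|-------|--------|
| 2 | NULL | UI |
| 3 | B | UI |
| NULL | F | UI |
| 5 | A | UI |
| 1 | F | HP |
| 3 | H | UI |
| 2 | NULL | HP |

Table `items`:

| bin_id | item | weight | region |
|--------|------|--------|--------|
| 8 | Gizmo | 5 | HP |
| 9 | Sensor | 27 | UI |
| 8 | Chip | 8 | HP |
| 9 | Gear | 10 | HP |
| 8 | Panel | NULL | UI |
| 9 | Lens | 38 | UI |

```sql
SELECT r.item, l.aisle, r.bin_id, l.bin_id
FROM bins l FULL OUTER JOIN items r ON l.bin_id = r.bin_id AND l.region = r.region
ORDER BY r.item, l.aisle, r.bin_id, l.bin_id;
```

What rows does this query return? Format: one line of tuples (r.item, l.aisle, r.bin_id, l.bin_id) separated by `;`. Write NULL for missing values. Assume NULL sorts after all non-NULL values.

(Chip, NULL, 8, NULL); (Gear, NULL, 9, NULL); (Gizmo, NULL, 8, NULL); (Lens, NULL, 9, NULL); (Panel, NULL, 8, NULL); (Sensor, NULL, 9, NULL); (NULL, A, NULL, 5); (NULL, B, NULL, 3); (NULL, F, NULL, 1); (NULL, F, NULL, NULL); (NULL, H, NULL, 3); (NULL, NULL, NULL, 2); (NULL, NULL, NULL, 2)

FULL OUTER JOIN keeps every row from both sides; unmatched rows get NULL for the other side's columns.
Matching on l.bin_id = r.bin_id AND l.region = r.region. A NULL in a compared column never satisfies the condition.
Matched pairs: 0; unmatched l rows kept: 7; unmatched r rows kept: 6.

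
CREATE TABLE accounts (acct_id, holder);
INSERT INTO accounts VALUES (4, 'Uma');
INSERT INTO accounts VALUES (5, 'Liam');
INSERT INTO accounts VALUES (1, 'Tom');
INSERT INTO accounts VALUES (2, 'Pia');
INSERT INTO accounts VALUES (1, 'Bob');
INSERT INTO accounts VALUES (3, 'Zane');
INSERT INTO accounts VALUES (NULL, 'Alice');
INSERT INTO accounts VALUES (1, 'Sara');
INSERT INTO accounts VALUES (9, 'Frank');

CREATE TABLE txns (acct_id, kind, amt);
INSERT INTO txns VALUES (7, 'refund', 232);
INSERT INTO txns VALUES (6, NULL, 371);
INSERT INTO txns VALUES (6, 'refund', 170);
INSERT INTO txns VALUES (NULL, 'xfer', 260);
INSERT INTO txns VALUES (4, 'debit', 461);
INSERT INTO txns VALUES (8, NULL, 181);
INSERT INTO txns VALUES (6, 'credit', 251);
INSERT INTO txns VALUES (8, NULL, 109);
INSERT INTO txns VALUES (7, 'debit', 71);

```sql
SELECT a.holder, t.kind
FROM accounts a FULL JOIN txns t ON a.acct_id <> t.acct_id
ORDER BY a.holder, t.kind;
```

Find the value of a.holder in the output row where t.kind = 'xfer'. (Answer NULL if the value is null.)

NULL

FULL OUTER JOIN keeps every row from both sides; unmatched rows get NULL for the other side's columns.
Matching on a.acct_id <> t.acct_id. A NULL in a compared column never satisfies the condition.
- a[0] acct_id=4 → 7 match(es) in t → 7 row(s).
- a[1] acct_id=5 → 8 match(es) in t → 8 row(s).
- a[2] acct_id=1 → 8 match(es) in t → 8 row(s).
- a[3] acct_id=2 → 8 match(es) in t → 8 row(s).
- a[4] acct_id=1 → 8 match(es) in t → 8 row(s).
- a[5] acct_id=3 → 8 match(es) in t → 8 row(s).
- a[6] acct_id=NULL → no match; kept with NULLs on the t side.
- a[7] acct_id=1 → 8 match(es) in t → 8 row(s).
- a[8] acct_id=9 → 8 match(es) in t → 8 row(s).
- 1 t row(s) had no a match → kept, a columns NULL.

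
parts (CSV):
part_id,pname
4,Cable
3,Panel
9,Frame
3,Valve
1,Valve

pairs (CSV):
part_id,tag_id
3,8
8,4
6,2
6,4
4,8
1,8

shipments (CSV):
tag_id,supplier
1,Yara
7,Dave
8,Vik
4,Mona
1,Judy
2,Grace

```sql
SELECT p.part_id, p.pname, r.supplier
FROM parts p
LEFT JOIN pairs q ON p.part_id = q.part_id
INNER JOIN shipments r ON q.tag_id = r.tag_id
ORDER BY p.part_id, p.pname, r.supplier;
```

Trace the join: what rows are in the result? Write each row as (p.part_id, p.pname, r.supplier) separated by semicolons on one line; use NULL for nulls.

(1, Valve, Vik); (3, Panel, Vik); (3, Valve, Vik); (4, Cable, Vik)

Joins associate left-to-right: parts LEFT JOIN pairs on part_id gives 5 intermediate row(s).
Then INNER JOIN `shipments r` on tag_id: keep only rows whose q.tag_id appears in r.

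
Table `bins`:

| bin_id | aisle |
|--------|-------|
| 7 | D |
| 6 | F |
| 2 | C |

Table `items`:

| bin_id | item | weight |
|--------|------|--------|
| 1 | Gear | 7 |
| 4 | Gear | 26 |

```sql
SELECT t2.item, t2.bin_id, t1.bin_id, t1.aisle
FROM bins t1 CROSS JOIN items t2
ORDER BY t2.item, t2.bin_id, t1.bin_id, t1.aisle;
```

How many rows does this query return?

CROSS JOIN pairs every row of `bins` with every row of `items`: 3 × 2 = 6 rows.

6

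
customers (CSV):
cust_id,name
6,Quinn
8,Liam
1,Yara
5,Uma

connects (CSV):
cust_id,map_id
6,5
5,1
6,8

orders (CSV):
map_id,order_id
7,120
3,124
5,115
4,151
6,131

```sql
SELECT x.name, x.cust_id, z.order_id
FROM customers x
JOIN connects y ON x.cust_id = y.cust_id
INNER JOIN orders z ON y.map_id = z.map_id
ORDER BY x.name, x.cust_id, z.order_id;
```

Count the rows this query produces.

1

Step 1 — x INNER JOIN y on cust_id → 3 row(s).
Then INNER JOIN `orders z` on map_id: keep only rows whose y.map_id appears in z.
Result: 1 row(s).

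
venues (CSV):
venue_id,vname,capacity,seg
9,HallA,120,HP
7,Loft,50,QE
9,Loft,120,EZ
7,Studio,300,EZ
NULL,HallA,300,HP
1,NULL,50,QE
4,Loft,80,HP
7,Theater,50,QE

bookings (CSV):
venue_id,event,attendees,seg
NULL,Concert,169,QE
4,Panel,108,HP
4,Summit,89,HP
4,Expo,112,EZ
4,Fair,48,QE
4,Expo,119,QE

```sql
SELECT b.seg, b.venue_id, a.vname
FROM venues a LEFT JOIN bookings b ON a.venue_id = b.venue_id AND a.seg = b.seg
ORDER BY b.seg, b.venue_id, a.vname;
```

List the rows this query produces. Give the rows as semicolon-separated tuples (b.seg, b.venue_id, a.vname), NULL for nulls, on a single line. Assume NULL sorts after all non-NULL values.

LEFT JOIN keeps every row from `venues`; unmatched rows get NULL for `bookings`'s columns.
Matching on a.venue_id = b.venue_id AND a.seg = b.seg. A NULL in a compared column never satisfies the condition.
Matched pairs: 2; unmatched a rows kept: 7.

(HP, 4, Loft); (HP, 4, Loft); (NULL, NULL, HallA); (NULL, NULL, HallA); (NULL, NULL, Loft); (NULL, NULL, Loft); (NULL, NULL, Studio); (NULL, NULL, Theater); (NULL, NULL, NULL)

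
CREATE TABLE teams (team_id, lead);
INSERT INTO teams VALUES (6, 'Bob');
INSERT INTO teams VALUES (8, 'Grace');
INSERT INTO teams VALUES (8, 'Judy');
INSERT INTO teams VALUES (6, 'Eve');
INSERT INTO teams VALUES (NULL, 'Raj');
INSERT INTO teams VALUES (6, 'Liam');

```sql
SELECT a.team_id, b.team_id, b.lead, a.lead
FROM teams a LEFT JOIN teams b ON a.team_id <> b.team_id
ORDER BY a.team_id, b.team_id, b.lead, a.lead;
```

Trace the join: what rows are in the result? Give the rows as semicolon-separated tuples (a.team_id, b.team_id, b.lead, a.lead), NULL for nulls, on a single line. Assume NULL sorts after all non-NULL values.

LEFT JOIN keeps every row from `teams a`; unmatched rows get NULL for `teams b`'s columns.
Matching on a.team_id <> b.team_id. A NULL in a compared column never satisfies the condition.
Matched pairs: 12; unmatched a rows kept: 1.

(6, 8, Grace, Bob); (6, 8, Grace, Eve); (6, 8, Grace, Liam); (6, 8, Judy, Bob); (6, 8, Judy, Eve); (6, 8, Judy, Liam); (8, 6, Bob, Grace); (8, 6, Bob, Judy); (8, 6, Eve, Grace); (8, 6, Eve, Judy); (8, 6, Liam, Grace); (8, 6, Liam, Judy); (NULL, NULL, NULL, Raj)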